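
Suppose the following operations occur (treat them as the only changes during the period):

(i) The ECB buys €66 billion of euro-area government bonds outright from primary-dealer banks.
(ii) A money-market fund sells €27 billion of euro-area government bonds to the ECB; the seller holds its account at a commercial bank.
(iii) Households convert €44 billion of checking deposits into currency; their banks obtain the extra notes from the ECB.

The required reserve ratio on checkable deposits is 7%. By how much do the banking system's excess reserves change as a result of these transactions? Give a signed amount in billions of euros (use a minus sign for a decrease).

OMO purchase (from banks) €66 billion: reserves +€66B, deposits 0.
Asset purchase (from non-banks) €27 billion: reserves +€27B, deposits +€27B.
Currency withdrawal €44 billion: reserves −€44B, deposits −€44B.
Totals: Δreserves = +€49B, Δdeposits = −€17B.
Δrequired reserves = 7% × −€17B = −€1.19B.
Δexcess reserves = Δreserves − Δrequired = +€49B − (−€1.19B) = +€50.19 billion.

+€50.19 billion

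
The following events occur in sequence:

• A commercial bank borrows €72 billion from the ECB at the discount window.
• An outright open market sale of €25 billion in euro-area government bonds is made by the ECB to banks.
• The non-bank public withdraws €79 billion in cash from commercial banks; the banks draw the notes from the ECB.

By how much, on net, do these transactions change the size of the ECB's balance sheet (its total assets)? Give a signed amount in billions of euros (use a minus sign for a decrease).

+€47 billion

ECB balance sheet:
  Assets:      Securities −€25B, Loans to banks +€72B
  Liabilities: Bank reserves −€32B, Currency in circulation +€79B
Commercial banking system:
  Assets:      Reserves at CB −€32B, Securities +€25B
  Liabilities: Checkable deposits −€79B, Borrowings from CB +€72B
Change in total ECB assets = +€47 billion.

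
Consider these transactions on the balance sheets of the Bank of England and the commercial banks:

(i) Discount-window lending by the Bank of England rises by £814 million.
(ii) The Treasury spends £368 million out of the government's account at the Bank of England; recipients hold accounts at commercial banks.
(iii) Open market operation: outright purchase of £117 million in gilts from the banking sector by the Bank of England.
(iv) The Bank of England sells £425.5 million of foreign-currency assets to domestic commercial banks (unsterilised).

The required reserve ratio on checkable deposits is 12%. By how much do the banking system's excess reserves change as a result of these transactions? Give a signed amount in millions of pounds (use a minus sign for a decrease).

+£829.34 million

Discount-window loan £814 million: reserves +£814M, deposits 0.
Government spending £368 million: reserves +£368M, deposits +£368M.
OMO purchase (from banks) £117 million: reserves +£117M, deposits 0.
FX sale £425.5 million: reserves −£425.5M, deposits 0.
Totals: Δreserves = +£873.5M, Δdeposits = +£368M.
Δrequired reserves = 12% × +£368M = +£44.16M.
Δexcess reserves = Δreserves − Δrequired = +£873.5M − (+£44.16M) = +£829.34 million.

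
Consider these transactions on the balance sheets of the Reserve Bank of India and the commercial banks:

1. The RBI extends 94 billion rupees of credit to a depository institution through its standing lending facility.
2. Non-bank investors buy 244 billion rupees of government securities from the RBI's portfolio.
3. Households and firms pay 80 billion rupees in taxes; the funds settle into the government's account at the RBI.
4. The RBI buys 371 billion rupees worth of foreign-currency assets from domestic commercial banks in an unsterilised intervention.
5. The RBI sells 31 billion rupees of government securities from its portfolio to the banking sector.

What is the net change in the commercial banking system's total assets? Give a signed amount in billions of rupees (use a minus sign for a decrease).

RBI balance sheet:
  Assets:      Securities −275B, Loans to banks +94B, Foreign assets +371B
  Liabilities: Bank reserves +110B, Government deposits +80B
Commercial banking system:
  Assets:      Reserves at CB +110B, Securities +31B, Foreign assets −371B
  Liabilities: Checkable deposits −324B, Borrowings from CB +94B
Change in total bank assets = -230 billion.

-230 billion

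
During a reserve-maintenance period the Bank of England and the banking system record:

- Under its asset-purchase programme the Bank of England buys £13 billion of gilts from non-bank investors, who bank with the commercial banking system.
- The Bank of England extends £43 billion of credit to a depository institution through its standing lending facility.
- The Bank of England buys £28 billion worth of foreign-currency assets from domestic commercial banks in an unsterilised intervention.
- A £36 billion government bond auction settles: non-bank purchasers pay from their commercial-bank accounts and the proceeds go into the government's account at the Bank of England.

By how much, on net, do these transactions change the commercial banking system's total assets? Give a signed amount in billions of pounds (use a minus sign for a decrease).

+£20 billion

Asset purchase (from non-banks) £13 billion: bank balance sheets expand → +£13B.
Discount-window loan £43 billion: bank balance sheets expand → +£43B.
FX purchase £28 billion: just an asset swap on bank balance sheets → 0.
Government account inflow £36 billion: bank balance sheets shrink → −£36B.
Net: 13 + 43 + 0 − 36 = +£20 billion.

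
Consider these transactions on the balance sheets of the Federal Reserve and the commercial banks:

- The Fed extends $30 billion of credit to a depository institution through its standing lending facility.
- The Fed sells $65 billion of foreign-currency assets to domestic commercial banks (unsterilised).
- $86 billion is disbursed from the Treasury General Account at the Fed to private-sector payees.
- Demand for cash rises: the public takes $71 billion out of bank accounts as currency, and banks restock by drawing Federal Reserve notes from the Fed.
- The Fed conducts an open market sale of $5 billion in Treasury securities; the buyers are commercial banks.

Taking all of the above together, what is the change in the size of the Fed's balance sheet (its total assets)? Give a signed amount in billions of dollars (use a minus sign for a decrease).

Discount-window loan $30 billion: a Fed asset is acquired → +$30B.
FX sale $65 billion: a Fed asset is shed → −$65B.
Government spending $86 billion: only the composition of liabilities changes → 0.
Currency withdrawal $71 billion: only the composition of liabilities changes → 0.
OMO sale (to banks) $5 billion: a Fed asset is shed → −$5B.
Net: 30 − 65 + 0 + 0 − 5 = -$40 billion.

-$40 billion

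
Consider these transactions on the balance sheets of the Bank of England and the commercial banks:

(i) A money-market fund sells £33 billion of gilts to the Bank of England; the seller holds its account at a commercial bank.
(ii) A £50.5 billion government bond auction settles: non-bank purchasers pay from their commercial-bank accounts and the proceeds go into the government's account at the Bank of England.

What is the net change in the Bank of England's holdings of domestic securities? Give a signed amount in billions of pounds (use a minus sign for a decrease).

Asset purchase (from non-banks) £33 billion: securities added to the Bank of England's portfolio → +£33B.
Government account inflow £50.5 billion: the Bank of England's securities portfolio is untouched → 0.
Net: 33 + 0 = +£33 billion.

+£33 billion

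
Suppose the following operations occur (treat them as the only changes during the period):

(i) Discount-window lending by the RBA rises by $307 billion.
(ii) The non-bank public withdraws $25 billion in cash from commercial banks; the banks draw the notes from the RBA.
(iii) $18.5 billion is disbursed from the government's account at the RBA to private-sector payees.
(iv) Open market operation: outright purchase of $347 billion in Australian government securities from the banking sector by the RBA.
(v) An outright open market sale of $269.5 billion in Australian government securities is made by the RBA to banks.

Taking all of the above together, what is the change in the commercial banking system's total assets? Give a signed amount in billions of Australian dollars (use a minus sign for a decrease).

Discount-window loan $307 billion: bank balance sheets expand → +$307B.
Currency withdrawal $25 billion: bank balance sheets shrink → −$25B.
Government spending $18.5 billion: bank balance sheets expand → +$18.5B.
OMO purchase (from banks) $347 billion: just an asset swap on bank balance sheets → 0.
OMO sale (to banks) $269.5 billion: just an asset swap on bank balance sheets → 0.
Net: 307 − 25 + 18.5 + 0 + 0 = +$300.5 billion.

+$300.5 billion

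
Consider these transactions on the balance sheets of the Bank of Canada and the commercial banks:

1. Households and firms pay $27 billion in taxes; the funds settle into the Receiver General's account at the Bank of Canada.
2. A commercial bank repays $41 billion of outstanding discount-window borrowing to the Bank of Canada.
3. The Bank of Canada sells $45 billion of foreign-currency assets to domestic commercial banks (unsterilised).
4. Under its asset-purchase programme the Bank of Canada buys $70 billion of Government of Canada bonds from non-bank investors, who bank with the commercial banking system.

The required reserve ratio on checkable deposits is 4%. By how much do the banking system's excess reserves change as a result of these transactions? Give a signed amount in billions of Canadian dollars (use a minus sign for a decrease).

-$44.72 billion

Government account inflow $27 billion: reserves −$27B, deposits −$27B.
Discount-window repayment $41 billion: reserves −$41B, deposits 0.
FX sale $45 billion: reserves −$45B, deposits 0.
Asset purchase (from non-banks) $70 billion: reserves +$70B, deposits +$70B.
Totals: Δreserves = −$43B, Δdeposits = +$43B.
Δrequired reserves = 4% × +$43B = +$1.72B.
Δexcess reserves = Δreserves − Δrequired = −$43B − (+$1.72B) = -$44.72 billion.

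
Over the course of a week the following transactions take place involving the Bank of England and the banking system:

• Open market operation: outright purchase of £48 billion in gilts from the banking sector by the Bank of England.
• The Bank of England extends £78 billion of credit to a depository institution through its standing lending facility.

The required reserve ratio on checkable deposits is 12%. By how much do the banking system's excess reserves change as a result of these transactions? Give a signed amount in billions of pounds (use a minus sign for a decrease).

OMO purchase (from banks) £48 billion: reserves +£48B, deposits 0.
Discount-window loan £78 billion: reserves +£78B, deposits 0.
Totals: Δreserves = +£126B, Δdeposits = 0.
Δrequired reserves = 12% × 0 = 0.
Δexcess reserves = Δreserves − Δrequired = +£126B − (0) = +£126 billion.

+£126 billion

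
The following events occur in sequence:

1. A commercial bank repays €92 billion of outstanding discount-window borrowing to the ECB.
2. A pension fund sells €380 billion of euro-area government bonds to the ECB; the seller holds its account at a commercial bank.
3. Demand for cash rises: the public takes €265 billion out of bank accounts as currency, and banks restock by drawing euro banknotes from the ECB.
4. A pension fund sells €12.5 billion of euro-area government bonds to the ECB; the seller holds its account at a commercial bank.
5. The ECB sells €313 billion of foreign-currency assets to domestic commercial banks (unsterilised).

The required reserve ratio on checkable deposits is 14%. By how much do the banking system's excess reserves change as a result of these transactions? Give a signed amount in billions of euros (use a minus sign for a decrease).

Discount-window repayment €92 billion: reserves −€92B, deposits 0.
Asset purchase (from non-banks) €380 billion: reserves +€380B, deposits +€380B.
Currency withdrawal €265 billion: reserves −€265B, deposits −€265B.
Asset purchase (from non-banks) €12.5 billion: reserves +€12.5B, deposits +€12.5B.
FX sale €313 billion: reserves −€313B, deposits 0.
Totals: Δreserves = −€277.5B, Δdeposits = +€127.5B.
Δrequired reserves = 14% × +€127.5B = +€17.85B.
Δexcess reserves = Δreserves − Δrequired = −€277.5B − (+€17.85B) = -€295.35 billion.

-€295.35 billion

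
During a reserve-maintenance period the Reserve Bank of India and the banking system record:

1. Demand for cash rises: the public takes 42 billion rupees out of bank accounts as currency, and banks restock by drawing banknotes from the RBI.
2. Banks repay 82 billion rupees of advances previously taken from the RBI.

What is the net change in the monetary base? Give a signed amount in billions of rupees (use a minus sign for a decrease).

-82 billion

Currency withdrawal 42 billion rupees: just a shift between currency and reserves — both are base money → 0.
Discount-window repayment 82 billion rupees: RBI balance sheet contracts → −82B.
Net: 0 − 82 = -82 billion.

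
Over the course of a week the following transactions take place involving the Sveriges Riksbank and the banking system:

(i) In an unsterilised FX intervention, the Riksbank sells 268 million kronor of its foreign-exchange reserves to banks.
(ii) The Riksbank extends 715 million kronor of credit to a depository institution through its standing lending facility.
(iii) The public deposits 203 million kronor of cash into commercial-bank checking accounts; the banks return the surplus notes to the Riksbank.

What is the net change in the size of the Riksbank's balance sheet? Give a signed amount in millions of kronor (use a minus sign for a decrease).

Riksbank balance sheet:
  Assets:      Loans to banks +715M, Foreign assets −268M
  Liabilities: Bank reserves +650M, Currency in circulation −203M
Change in total Riksbank assets = +447 million.

+447 million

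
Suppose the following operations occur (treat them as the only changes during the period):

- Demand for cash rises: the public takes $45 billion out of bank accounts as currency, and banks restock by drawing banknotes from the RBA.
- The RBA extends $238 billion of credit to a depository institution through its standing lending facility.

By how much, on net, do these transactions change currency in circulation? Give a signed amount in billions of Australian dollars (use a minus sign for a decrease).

Currency withdrawal $45 billion: notes leave the central bank → +$45B.
Discount-window loan $238 billion: no currency enters or leaves circulation → 0.
Net: 45 + 0 = +$45 billion.

+$45 billion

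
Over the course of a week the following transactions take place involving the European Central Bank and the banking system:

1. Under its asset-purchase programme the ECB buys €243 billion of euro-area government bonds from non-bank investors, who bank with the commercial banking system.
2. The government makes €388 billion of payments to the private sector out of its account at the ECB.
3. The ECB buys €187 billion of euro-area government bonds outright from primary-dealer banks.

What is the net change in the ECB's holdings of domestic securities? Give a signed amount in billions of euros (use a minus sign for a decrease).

ECB balance sheet:
  Assets:      Securities +€430B
  Liabilities: Bank reserves +€818B, Government deposits −€388B
So the change in the ECB's holdings of domestic securities is +€430 billion.

+€430 billion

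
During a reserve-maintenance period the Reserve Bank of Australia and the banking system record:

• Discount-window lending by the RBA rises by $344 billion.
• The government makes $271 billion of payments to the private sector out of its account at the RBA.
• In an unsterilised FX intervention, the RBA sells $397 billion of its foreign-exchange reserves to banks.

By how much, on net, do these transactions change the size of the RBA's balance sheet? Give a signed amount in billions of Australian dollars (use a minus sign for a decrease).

Discount-window loan $344 billion: an RBA asset is acquired → +$344B.
Government spending $271 billion: only the composition of liabilities changes → 0.
FX sale $397 billion: an RBA asset is shed → −$397B.
Net: 344 + 0 − 397 = -$53 billion.

-$53 billion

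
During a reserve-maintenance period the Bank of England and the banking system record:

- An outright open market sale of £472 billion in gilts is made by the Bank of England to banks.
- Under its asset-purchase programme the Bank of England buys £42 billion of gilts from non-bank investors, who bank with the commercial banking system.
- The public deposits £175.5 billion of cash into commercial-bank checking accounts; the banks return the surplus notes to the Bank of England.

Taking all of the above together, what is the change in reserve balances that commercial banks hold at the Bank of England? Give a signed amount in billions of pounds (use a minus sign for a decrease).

Bank of England balance sheet:
  Assets:      Securities −£430B
  Liabilities: Bank reserves −£254.5B, Currency in circulation −£175.5B
Commercial banking system:
  Assets:      Reserves at CB −£254.5B, Securities +£472B
  Liabilities: Checkable deposits +£217.5B
So the change in reserve balances that commercial banks hold at the Bank of England is -£254.5 billion.

-£254.5 billion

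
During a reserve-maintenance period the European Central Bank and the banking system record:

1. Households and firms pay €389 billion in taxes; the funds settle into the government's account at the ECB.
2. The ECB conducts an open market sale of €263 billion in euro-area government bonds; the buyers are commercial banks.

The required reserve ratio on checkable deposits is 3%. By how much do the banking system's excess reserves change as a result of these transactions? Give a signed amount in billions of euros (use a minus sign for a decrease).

Government account inflow €389 billion: reserves −€389B, deposits −€389B.
OMO sale (to banks) €263 billion: reserves −€263B, deposits 0.
Totals: Δreserves = −€652B, Δdeposits = −€389B.
Δrequired reserves = 3% × −€389B = −€11.67B.
Δexcess reserves = Δreserves − Δrequired = −€652B − (−€11.67B) = -€640.33 billion.

-€640.33 billion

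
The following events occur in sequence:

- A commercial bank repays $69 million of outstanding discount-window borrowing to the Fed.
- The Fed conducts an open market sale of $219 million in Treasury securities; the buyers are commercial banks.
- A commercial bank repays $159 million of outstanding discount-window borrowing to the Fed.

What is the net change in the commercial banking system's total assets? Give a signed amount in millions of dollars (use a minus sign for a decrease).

Discount-window repayment $69 million: bank balance sheets shrink → −$69M.
OMO sale (to banks) $219 million: just an asset swap on bank balance sheets → 0.
Discount-window repayment $159 million: bank balance sheets shrink → −$159M.
Net: −69 + 0 − 159 = -$228 million.

-$228 million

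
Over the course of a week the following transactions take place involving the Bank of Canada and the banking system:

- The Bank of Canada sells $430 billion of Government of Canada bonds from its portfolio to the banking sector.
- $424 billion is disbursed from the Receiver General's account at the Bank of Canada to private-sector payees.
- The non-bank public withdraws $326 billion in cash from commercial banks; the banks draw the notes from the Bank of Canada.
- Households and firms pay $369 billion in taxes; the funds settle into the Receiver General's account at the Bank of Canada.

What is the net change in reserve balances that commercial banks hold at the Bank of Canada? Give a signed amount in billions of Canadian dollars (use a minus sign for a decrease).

-$701 billion

OMO sale (to banks) $430 billion: the buying banks pay out of their reserve balances → −$430B.
Government spending $424 billion: government payments flow into bank reserve accounts → +$424B.
Currency withdrawal $326 billion: banks swap reserves for currency → −$326B.
Government account inflow $369 billion: funds move from bank reserves into the government account → −$369B.
Net: −430 + 424 − 326 − 369 = -$701 billion.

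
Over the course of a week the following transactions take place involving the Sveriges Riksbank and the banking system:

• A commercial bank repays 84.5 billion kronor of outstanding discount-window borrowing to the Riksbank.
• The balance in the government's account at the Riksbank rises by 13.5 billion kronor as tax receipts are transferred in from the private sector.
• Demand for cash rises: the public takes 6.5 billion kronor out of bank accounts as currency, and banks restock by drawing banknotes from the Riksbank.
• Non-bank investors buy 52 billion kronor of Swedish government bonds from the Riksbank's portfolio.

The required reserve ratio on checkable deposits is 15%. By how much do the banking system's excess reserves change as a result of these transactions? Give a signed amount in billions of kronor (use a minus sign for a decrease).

-145.7 billion

Discount-window repayment 84.5 billion kronor: reserves −84.5B, deposits 0.
Government account inflow 13.5 billion kronor: reserves −13.5B, deposits −13.5B.
Currency withdrawal 6.5 billion kronor: reserves −6.5B, deposits −6.5B.
Asset sale (to non-banks) 52 billion kronor: reserves −52B, deposits −52B.
Totals: Δreserves = −156.5B, Δdeposits = −72B.
Δrequired reserves = 15% × −72B = −10.8B.
Δexcess reserves = Δreserves − Δrequired = −156.5B − (−10.8B) = -145.7 billion.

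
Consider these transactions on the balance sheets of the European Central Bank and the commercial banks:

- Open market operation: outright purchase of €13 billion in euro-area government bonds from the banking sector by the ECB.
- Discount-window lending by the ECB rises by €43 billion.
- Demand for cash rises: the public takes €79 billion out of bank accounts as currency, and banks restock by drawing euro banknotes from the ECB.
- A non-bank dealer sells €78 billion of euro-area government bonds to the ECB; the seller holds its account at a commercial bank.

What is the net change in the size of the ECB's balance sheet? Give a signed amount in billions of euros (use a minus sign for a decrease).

OMO purchase (from banks) €13 billion: an ECB asset is acquired → +€13B.
Discount-window loan €43 billion: an ECB asset is acquired → +€43B.
Currency withdrawal €79 billion: only the composition of liabilities changes → 0.
Asset purchase (from non-banks) €78 billion: an ECB asset is acquired → +€78B.
Net: 13 + 43 + 0 + 78 = +€134 billion.

+€134 billion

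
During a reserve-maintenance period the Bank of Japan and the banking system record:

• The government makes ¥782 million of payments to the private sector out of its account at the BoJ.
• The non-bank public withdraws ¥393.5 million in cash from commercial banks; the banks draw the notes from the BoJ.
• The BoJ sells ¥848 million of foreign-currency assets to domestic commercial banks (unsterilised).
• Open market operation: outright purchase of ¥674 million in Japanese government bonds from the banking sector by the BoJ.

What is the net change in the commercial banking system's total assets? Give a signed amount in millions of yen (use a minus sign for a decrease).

BoJ balance sheet:
  Assets:      Securities +¥674M, Foreign assets −¥848M
  Liabilities: Bank reserves +¥214.5M, Currency in circulation +¥393.5M, Government deposits −¥782M
Commercial banking system:
  Assets:      Reserves at CB +¥214.5M, Securities −¥674M, Foreign assets +¥848M
  Liabilities: Checkable deposits +¥388.5M
Change in total bank assets = +¥388.5 million.

+¥388.5 million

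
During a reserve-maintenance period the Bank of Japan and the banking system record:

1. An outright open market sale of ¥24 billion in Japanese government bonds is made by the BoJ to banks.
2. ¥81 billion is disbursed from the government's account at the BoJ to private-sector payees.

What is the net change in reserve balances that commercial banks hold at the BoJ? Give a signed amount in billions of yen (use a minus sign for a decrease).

+¥57 billion

OMO sale (to banks) ¥24 billion: the buying banks pay out of their reserve balances → −¥24B.
Government spending ¥81 billion: government payments flow into bank reserve accounts → +¥81B.
Net: −24 + 81 = +¥57 billion.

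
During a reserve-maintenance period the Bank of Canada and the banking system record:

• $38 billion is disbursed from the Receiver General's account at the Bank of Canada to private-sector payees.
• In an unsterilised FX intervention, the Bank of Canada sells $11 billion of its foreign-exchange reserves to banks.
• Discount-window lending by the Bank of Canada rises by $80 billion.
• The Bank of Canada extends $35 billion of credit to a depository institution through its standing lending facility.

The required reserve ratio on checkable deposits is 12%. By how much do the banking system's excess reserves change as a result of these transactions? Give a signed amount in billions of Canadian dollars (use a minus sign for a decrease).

+$137.44 billion

Government spending $38 billion: reserves +$38B, deposits +$38B.
FX sale $11 billion: reserves −$11B, deposits 0.
Discount-window loan $80 billion: reserves +$80B, deposits 0.
Discount-window loan $35 billion: reserves +$35B, deposits 0.
Totals: Δreserves = +$142B, Δdeposits = +$38B.
Δrequired reserves = 12% × +$38B = +$4.56B.
Δexcess reserves = Δreserves − Δrequired = +$142B − (+$4.56B) = +$137.44 billion.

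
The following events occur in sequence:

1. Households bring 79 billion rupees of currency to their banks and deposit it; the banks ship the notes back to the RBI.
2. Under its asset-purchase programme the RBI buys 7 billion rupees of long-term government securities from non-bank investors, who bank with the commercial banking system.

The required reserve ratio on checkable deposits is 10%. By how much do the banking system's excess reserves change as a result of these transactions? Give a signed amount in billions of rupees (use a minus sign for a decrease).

+77.4 billion

Currency deposit 79 billion rupees: reserves +79B, deposits +79B.
Asset purchase (from non-banks) 7 billion rupees: reserves +7B, deposits +7B.
Totals: Δreserves = +86B, Δdeposits = +86B.
Δrequired reserves = 10% × +86B = +8.6B.
Δexcess reserves = Δreserves − Δrequired = +86B − (+8.6B) = +77.4 billion.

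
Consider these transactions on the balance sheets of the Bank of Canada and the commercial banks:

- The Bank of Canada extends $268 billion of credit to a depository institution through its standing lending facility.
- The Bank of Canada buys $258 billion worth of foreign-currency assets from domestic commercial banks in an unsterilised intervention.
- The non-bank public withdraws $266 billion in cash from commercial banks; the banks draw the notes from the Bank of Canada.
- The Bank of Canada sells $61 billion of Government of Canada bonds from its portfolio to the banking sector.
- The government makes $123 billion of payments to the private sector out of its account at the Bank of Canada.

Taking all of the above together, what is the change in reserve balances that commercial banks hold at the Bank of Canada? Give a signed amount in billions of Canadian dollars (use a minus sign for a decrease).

Bank of Canada balance sheet:
  Assets:      Securities −$61B, Loans to banks +$268B, Foreign assets +$258B
  Liabilities: Bank reserves +$322B, Currency in circulation +$266B, Government deposits −$123B
So the change in reserve balances that commercial banks hold at the Bank of Canada is +$322 billion.

+$322 billion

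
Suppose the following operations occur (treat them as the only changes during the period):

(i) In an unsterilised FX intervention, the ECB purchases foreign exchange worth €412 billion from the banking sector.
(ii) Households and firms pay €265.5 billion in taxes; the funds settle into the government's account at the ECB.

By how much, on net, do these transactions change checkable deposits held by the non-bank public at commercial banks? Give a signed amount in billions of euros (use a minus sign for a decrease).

-€265.5 billion

ECB balance sheet:
  Assets:      Foreign assets +€412B
  Liabilities: Bank reserves +€146.5B, Government deposits +€265.5B
Commercial banking system:
  Assets:      Reserves at CB +€146.5B, Foreign assets −€412B
  Liabilities: Checkable deposits −€265.5B
So the change in checkable deposits held by the non-bank public at commercial banks is -€265.5 billion.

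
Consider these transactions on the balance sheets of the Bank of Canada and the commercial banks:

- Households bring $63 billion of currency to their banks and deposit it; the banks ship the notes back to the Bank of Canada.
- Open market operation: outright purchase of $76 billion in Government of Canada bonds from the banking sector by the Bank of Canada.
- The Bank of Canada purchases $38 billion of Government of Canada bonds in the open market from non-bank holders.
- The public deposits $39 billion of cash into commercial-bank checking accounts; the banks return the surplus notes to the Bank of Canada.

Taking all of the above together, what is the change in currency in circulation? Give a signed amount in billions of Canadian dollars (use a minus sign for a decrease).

-$102 billion

Currency deposit $63 billion: notes return to the central bank → −$63B.
OMO purchase (from banks) $76 billion: no currency enters or leaves circulation → 0.
Asset purchase (from non-banks) $38 billion: no currency enters or leaves circulation → 0.
Currency deposit $39 billion: notes return to the central bank → −$39B.
Net: −63 + 0 + 0 − 39 = -$102 billion.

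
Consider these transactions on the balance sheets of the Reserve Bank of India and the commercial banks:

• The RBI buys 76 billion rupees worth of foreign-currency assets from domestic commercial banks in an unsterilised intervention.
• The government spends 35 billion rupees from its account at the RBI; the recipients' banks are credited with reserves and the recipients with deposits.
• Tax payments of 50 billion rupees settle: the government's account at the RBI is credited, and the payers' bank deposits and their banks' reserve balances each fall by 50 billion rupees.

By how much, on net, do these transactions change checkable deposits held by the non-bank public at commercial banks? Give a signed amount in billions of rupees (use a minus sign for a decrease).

FX purchase 76 billion rupees: the counterparty is a bank, so public deposits are unchanged → 0.
Government spending 35 billion rupees: non-bank counterparties' bank balances rise → +35B.
Government account inflow 50 billion rupees: non-bank counterparties' bank balances fall → −50B.
Net: 0 + 35 − 50 = -15 billion.

-15 billion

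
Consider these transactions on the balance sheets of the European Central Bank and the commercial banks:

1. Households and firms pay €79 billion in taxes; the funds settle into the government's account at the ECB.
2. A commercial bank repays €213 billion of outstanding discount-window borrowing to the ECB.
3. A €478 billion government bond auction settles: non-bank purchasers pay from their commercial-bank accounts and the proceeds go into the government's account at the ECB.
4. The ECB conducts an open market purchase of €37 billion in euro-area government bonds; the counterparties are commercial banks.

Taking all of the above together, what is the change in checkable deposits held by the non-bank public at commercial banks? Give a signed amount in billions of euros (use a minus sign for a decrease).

ECB balance sheet:
  Assets:      Securities +€37B, Loans to banks −€213B
  Liabilities: Bank reserves −€733B, Government deposits +€557B
Commercial banking system:
  Assets:      Reserves at CB −€733B, Securities −€37B
  Liabilities: Checkable deposits −€557B, Borrowings from CB −€213B
So the change in checkable deposits held by the non-bank public at commercial banks is -€557 billion.

-€557 billion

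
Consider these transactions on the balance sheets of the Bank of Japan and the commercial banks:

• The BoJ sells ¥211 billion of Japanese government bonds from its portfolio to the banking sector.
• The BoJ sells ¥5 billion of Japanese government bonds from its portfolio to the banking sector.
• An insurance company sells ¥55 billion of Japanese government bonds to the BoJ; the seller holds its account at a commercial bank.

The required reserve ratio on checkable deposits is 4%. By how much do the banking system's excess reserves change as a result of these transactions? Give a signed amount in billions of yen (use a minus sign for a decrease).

-¥163.2 billion

OMO sale (to banks) ¥211 billion: reserves −¥211B, deposits 0.
OMO sale (to banks) ¥5 billion: reserves −¥5B, deposits 0.
Asset purchase (from non-banks) ¥55 billion: reserves +¥55B, deposits +¥55B.
Totals: Δreserves = −¥161B, Δdeposits = +¥55B.
Δrequired reserves = 4% × +¥55B = +¥2.2B.
Δexcess reserves = Δreserves − Δrequired = −¥161B − (+¥2.2B) = -¥163.2 billion.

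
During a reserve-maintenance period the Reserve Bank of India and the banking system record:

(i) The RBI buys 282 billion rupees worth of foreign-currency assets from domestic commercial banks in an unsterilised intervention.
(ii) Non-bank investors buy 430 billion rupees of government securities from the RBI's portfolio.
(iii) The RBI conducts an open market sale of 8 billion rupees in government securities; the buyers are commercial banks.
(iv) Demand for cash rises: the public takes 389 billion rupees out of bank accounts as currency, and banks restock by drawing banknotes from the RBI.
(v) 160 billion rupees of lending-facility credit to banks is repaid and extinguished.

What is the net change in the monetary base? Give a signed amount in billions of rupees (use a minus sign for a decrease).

-316 billion

FX purchase 282 billion rupees: RBI balance sheet expands → +282B.
Asset sale (to non-banks) 430 billion rupees: RBI balance sheet contracts → −430B.
OMO sale (to banks) 8 billion rupees: RBI balance sheet contracts → −8B.
Currency withdrawal 389 billion rupees: just a shift between currency and reserves — both are base money → 0.
Discount-window repayment 160 billion rupees: RBI balance sheet contracts → −160B.
Net: 282 − 430 − 8 + 0 − 160 = -316 billion.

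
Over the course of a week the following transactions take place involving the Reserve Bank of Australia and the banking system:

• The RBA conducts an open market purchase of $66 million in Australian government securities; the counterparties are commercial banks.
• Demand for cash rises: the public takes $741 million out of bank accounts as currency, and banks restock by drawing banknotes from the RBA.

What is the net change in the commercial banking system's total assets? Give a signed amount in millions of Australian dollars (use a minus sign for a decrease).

-$741 million

RBA balance sheet:
  Assets:      Securities +$66M
  Liabilities: Bank reserves −$675M, Currency in circulation +$741M
Commercial banking system:
  Assets:      Reserves at CB −$675M, Securities −$66M
  Liabilities: Checkable deposits −$741M
Change in total bank assets = -$741 million.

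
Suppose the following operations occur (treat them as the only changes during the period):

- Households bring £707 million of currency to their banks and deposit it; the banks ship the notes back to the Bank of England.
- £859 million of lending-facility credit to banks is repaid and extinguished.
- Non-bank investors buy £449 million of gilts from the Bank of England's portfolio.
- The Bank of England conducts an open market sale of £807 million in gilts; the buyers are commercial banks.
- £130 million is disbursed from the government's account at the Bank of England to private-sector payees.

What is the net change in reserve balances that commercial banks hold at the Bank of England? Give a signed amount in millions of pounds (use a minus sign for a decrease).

Bank of England balance sheet:
  Assets:      Securities −£1256M, Loans to banks −£859M
  Liabilities: Bank reserves −£1278M, Currency in circulation −£707M, Government deposits −£130M
Commercial banking system:
  Assets:      Reserves at CB −£1278M, Securities +£807M
  Liabilities: Checkable deposits +£388M, Borrowings from CB −£859M
So the change in reserve balances that commercial banks hold at the Bank of England is -£1278 million.

-£1278 million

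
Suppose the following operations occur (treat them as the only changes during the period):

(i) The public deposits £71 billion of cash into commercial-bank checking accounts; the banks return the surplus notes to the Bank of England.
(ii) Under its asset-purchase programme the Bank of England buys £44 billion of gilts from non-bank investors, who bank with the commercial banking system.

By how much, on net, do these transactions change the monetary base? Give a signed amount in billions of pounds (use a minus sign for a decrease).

Bank of England balance sheet:
  Assets:      Securities +£44B
  Liabilities: Bank reserves +£115B, Currency in circulation −£71B
Monetary base = currency + reserves: −£71B + (+£115B) = +£44 billion.

+£44 billion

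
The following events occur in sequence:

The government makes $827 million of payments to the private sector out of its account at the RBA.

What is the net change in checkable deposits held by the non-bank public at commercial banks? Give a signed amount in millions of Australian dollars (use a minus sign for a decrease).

RBA balance sheet:
  Assets:      no change
  Liabilities: Bank reserves +$827M, Government deposits −$827M
Commercial banking system:
  Assets:      Reserves at CB +$827M
  Liabilities: Checkable deposits +$827M
So the change in checkable deposits held by the non-bank public at commercial banks is +$827 million.

+$827 million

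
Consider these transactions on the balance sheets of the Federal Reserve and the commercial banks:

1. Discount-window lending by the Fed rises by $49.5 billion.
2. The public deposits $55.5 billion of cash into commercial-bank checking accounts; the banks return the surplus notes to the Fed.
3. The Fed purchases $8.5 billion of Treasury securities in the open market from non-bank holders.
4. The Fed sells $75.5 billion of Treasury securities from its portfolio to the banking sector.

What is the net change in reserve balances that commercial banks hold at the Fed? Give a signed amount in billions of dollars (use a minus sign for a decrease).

+$38 billion

Fed balance sheet:
  Assets:      Securities −$67B, Loans to banks +$49.5B
  Liabilities: Bank reserves +$38B, Currency in circulation −$55.5B
Commercial banking system:
  Assets:      Reserves at CB +$38B, Securities +$75.5B
  Liabilities: Checkable deposits +$64B, Borrowings from CB +$49.5B
So the change in reserve balances that commercial banks hold at the Fed is +$38 billion.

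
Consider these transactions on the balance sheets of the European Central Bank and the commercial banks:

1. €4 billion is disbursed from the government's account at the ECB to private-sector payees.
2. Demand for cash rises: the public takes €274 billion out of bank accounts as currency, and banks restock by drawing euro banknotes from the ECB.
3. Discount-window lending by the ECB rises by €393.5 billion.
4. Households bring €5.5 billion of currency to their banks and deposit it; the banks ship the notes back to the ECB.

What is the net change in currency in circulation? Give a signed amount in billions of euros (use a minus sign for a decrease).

Government spending €4 billion: no currency enters or leaves circulation → 0.
Currency withdrawal €274 billion: notes leave the central bank → +€274B.
Discount-window loan €393.5 billion: no currency enters or leaves circulation → 0.
Currency deposit €5.5 billion: notes return to the central bank → −€5.5B.
Net: 0 + 274 + 0 − 5.5 = +€268.5 billion.

+€268.5 billion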